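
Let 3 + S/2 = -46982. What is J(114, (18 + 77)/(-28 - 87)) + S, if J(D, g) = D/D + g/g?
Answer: -93968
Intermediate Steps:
J(D, g) = 2 (J(D, g) = 1 + 1 = 2)
S = -93970 (S = -6 + 2*(-46982) = -6 - 93964 = -93970)
J(114, (18 + 77)/(-28 - 87)) + S = 2 - 93970 = -93968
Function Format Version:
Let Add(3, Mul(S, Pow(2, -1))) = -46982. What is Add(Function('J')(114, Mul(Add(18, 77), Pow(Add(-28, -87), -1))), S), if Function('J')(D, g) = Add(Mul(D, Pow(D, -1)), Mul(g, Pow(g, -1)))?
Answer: -93968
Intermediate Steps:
Function('J')(D, g) = 2 (Function('J')(D, g) = Add(1, 1) = 2)
S = -93970 (S = Add(-6, Mul(2, -46982)) = Add(-6, -93964) = -93970)
Add(Function('J')(114, Mul(Add(18, 77), Pow(Add(-28, -87), -1))), S) = Add(2, -93970) = -93968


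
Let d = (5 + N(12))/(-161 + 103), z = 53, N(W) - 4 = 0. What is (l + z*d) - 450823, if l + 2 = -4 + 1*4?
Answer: -26148327/58 ≈ -4.5083e+5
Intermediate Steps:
N(W) = 4 (N(W) = 4 + 0 = 4)
l = -2 (l = -2 + (-4 + 1*4) = -2 + (-4 + 4) = -2 + 0 = -2)
d = -9/58 (d = (5 + 4)/(-161 + 103) = 9/(-58) = 9*(-1/58) = -9/58 ≈ -0.15517)
(l + z*d) - 450823 = (-2 + 53*(-9/58)) - 450823 = (-2 - 477/58) - 450823 = -593/58 - 450823 = -26148327/58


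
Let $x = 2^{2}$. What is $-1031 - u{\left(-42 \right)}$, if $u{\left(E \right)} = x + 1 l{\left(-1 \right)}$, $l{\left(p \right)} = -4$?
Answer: $-1031$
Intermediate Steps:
$x = 4$
$u{\left(E \right)} = 0$ ($u{\left(E \right)} = 4 + 1 \left(-4\right) = 4 - 4 = 0$)
$-1031 - u{\left(-42 \right)} = -1031 - 0 = -1031 + 0 = -1031$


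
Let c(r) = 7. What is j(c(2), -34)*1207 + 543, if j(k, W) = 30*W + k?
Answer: -1222148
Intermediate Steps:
j(k, W) = k + 30*W
j(c(2), -34)*1207 + 543 = (7 + 30*(-34))*1207 + 543 = (7 - 1020)*1207 + 543 = -1013*1207 + 543 = -1222691 + 543 = -1222148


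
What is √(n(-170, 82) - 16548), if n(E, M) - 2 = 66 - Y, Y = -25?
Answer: I*√16455 ≈ 128.28*I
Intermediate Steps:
n(E, M) = 93 (n(E, M) = 2 + (66 - 1*(-25)) = 2 + (66 + 25) = 2 + 91 = 93)
√(n(-170, 82) - 16548) = √(93 - 16548) = √(-16455) = I*√16455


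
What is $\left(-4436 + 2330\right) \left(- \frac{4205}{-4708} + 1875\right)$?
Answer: $- \frac{9299785365}{2354} \approx -3.9506 \cdot 10^{6}$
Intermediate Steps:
$\left(-4436 + 2330\right) \left(- \frac{4205}{-4708} + 1875\right) = - 2106 \left(\left(-4205\right) \left(- \frac{1}{4708}\right) + 1875\right) = - 2106 \left(\frac{4205}{4708} + 1875\right) = \left(-2106\right) \frac{8831705}{4708} = - \frac{9299785365}{2354}$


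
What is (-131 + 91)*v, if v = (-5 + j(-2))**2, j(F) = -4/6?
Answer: -11560/9 ≈ -1284.4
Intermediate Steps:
j(F) = -2/3 (j(F) = -4*1/6 = -2/3)
v = 289/9 (v = (-5 - 2/3)**2 = (-17/3)**2 = 289/9 ≈ 32.111)
(-131 + 91)*v = (-131 + 91)*(289/9) = -40*289/9 = -11560/9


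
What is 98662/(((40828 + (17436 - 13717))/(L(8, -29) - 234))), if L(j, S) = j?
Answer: -22297612/44547 ≈ -500.54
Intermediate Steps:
98662/(((40828 + (17436 - 13717))/(L(8, -29) - 234))) = 98662/(((40828 + (17436 - 13717))/(8 - 234))) = 98662/(((40828 + 3719)/(-226))) = 98662/((44547*(-1/226))) = 98662/(-44547/226) = 98662*(-226/44547) = -22297612/44547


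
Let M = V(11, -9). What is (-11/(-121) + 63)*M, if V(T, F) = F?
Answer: -6246/11 ≈ -567.82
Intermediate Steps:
M = -9
(-11/(-121) + 63)*M = (-11/(-121) + 63)*(-9) = (-11*(-1/121) + 63)*(-9) = (1/11 + 63)*(-9) = (694/11)*(-9) = -6246/11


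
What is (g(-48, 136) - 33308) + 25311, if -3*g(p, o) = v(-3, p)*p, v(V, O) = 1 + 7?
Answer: -7869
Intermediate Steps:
v(V, O) = 8
g(p, o) = -8*p/3
(g(-48, 136) - 33308) + 25311 = (-8/3*(-48) - 33308) + 25311 = (128 - 33308) + 25311 = -33180 + 25311 = -7869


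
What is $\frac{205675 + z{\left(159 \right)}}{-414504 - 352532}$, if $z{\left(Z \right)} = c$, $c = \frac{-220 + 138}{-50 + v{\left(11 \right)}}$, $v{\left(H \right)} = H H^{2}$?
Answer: $- \frac{263469593}{982573116} \approx -0.26814$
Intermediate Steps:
$v{\left(H \right)} = H^{3}$
$c = - \frac{82}{1281}$ ($c = \frac{-220 + 138}{-50 + 11^{3}} = - \frac{82}{-50 + 1331} = - \frac{82}{1281} \approx -0.064013$)
$z{\left(Z \right)} = - \frac{82}{1281}$
$\frac{205675 + z{\left(159 \right)}}{-414504 - 352532} = \frac{205675 - \frac{82}{1281}}{-414504 - 352532} = \frac{263469593}{1281 \left(-767036\right)} = \frac{263469593}{1281} \left(- \frac{1}{767036}\right) = - \frac{263469593}{982573116}$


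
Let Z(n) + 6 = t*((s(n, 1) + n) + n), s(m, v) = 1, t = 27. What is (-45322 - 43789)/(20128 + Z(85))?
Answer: -8101/2249 ≈ -3.6020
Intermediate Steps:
Z(n) = 21 + 54*n (Z(n) = -6 + 27*((1 + n) + n) = -6 + 27*(1 + 2*n) = -6 + (27 + 54*n) = 21 + 54*n)
(-45322 - 43789)/(20128 + Z(85)) = (-45322 - 43789)/(20128 + (21 + 54*85)) = -89111/(20128 + (21 + 4590)) = -89111/(20128 + 4611) = -89111/24739 = -89111*1/24739 = -8101/2249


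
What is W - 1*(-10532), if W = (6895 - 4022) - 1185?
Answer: 12220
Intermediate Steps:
W = 1688 (W = 2873 - 1185 = 1688)
W - 1*(-10532) = 1688 - 1*(-10532) = 1688 + 10532 = 12220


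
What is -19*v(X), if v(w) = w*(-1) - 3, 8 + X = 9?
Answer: 76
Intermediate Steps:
X = 1 (X = -8 + 9 = 1)
v(w) = -3 - w (v(w) = -w - 3 = -3 - w)
-19*v(X) = -19*(-3 - 1*1) = -19*(-3 - 1) = -19*(-4) = 76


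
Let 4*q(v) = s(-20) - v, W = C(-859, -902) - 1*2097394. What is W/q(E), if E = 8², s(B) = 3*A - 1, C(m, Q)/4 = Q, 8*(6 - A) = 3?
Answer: 67232064/385 ≈ 1.7463e+5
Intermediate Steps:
A = 45/8 (A = 6 - ⅛*3 = 6 - 3/8 = 45/8 ≈ 5.6250)
C(m, Q) = 4*Q
s(B) = 127/8 (s(B) = 3*(45/8) - 1 = 135/8 - 1 = 127/8)
E = 64
W = -2101002 (W = 4*(-902) - 1*2097394 = -3608 - 2097394 = -2101002)
q(v) = 127/32 - v/4 (q(v) = (127/8 - v)/4 = 127/32 - v/4)
W/q(E) = -2101002/(127/32 - ¼*64) = -2101002/(127/32 - 16) = -2101002/(-385/32) = -2101002*(-32/385) = 67232064/385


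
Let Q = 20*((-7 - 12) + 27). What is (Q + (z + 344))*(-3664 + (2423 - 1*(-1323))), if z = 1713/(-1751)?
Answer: 72224862/1751 ≈ 41248.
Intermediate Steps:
z = -1713/1751 (z = 1713*(-1/1751) = -1713/1751 ≈ -0.97830)
Q = 160 (Q = 20*(-19 + 27) = 20*8 = 160)
(Q + (z + 344))*(-3664 + (2423 - 1*(-1323))) = (160 + (-1713/1751 + 344))*(-3664 + (2423 - 1*(-1323))) = (160 + 600631/1751)*(-3664 + (2423 + 1323)) = 880791*(-3664 + 3746)/1751 = (880791/1751)*82 = 72224862/1751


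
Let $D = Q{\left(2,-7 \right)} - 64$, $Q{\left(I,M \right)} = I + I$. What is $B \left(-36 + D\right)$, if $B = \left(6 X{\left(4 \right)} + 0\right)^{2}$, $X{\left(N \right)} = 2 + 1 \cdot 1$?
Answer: $-31104$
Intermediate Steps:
$Q{\left(I,M \right)} = 2 I$
$X{\left(N \right)} = 3$ ($X{\left(N \right)} = 2 + 1 = 3$)
$D = -60$ ($D = 2 \cdot 2 - 64 = 4 - 64 = -60$)
$B = 324$ ($B = \left(6 \cdot 3 + 0\right)^{2} = \left(18 + 0\right)^{2} = 18^{2} = 324$)
$B \left(-36 + D\right) = 324 \left(-36 - 60\right) = 324 \left(-96\right) = -31104$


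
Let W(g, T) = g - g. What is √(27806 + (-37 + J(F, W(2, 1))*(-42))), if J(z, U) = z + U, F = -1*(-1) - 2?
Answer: √27811 ≈ 166.77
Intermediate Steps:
F = -1 (F = 1 - 2 = -1)
W(g, T) = 0
J(z, U) = U + z
√(27806 + (-37 + J(F, W(2, 1))*(-42))) = √(27806 + (-37 + (0 - 1)*(-42))) = √(27806 + (-37 - 1*(-42))) = √(27806 + (-37 + 42)) = √(27806 + 5) = √27811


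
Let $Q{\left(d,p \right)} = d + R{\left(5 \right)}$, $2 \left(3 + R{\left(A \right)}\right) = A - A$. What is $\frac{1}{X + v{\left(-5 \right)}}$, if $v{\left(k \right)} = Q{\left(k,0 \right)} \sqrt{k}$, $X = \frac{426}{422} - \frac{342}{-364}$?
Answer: $\frac{2874274494}{477510426689} + \frac{11797708832 i \sqrt{5}}{477510426689} \approx 0.0060193 + 0.055246 i$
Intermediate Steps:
$R{\left(A \right)} = -3$ ($R{\left(A \right)} = -3 + \frac{A - A}{2} = -3 + \frac{1}{2} \cdot 0 = -3 + 0 = -3$)
$X = \frac{74847}{38402}$ ($X = 426 \cdot \frac{1}{422} - - \frac{171}{182} = \frac{213}{211} + \frac{171}{182} = \frac{74847}{38402} \approx 1.949$)
$Q{\left(d,p \right)} = -3 + d$ ($Q{\left(d,p \right)} = d - 3 = -3 + d$)
$v{\left(k \right)} = \sqrt{k} \left(-3 + k\right)$ ($v{\left(k \right)} = \left(-3 + k\right) \sqrt{k} = \sqrt{k} \left(-3 + k\right)$)
$\frac{1}{X + v{\left(-5 \right)}} = \frac{1}{\frac{74847}{38402} + \sqrt{-5} \left(-3 - 5\right)} = \frac{1}{\frac{74847}{38402} + i \sqrt{5} \left(-8\right)} = \frac{1}{\frac{74847}{38402} - 8 i \sqrt{5}}$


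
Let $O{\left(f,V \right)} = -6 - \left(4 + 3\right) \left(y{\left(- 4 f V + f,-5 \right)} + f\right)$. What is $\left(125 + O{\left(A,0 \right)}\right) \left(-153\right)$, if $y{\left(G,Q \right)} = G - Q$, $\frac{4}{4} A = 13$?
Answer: $14994$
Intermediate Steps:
$A = 13$
$O{\left(f,V \right)} = -41 - 14 f + 28 V f$ ($O{\left(f,V \right)} = -6 - \left(4 + 3\right) \left(\left(\left(- 4 f V + f\right) - -5\right) + f\right) = -6 - 7 \left(\left(\left(- 4 V f + f\right) + 5\right) + f\right) = -6 - 7 \left(\left(\left(f - 4 V f\right) + 5\right) + f\right) = -6 - 7 \left(\left(5 + f - 4 V f\right) + f\right) = -6 - 7 \left(5 + 2 f - 4 V f\right) = -6 - \left(35 + 14 f - 28 V f\right) = -41 - 14 f + 28 V f$)
$\left(125 + O{\left(A,0 \right)}\right) \left(-153\right) = \left(125 - 223\right) \left(-153\right) = \left(-98\right) \left(-153\right) = 14994$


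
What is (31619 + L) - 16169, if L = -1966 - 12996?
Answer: 488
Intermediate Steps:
L = -14962
(31619 + L) - 16169 = (31619 - 14962) - 16169 = 16657 - 16169 = 488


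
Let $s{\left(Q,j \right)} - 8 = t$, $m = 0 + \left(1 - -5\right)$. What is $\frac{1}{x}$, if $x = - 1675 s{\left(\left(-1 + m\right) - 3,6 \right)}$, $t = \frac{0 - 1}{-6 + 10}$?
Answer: $- \frac{4}{51925} \approx -7.7034 \cdot 10^{-5}$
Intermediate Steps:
$m = 6$ ($m = 0 + \left(1 + 5\right) = 0 + 6 = 6$)
$t = - \frac{1}{4} \approx -0.25$
$s{\left(Q,j \right)} = \frac{31}{4}$ ($s{\left(Q,j \right)} = 8 - \frac{1}{4} = \frac{31}{4}$)
$x = - \frac{51925}{4}$ ($x = \left(-1675\right) \frac{31}{4} = - \frac{51925}{4} \approx -12981.0$)
$\frac{1}{x} = \frac{1}{- \frac{51925}{4}} = - \frac{4}{51925}$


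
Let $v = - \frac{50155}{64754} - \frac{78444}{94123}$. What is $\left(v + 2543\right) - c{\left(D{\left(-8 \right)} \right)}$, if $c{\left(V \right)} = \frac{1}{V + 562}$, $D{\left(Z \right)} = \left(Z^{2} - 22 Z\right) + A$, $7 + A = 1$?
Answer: $\frac{6164770075195499}{2425746615316} \approx 2541.4$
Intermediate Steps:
$A = -6$ ($A = -7 + 1 = -6$)
$v = - \frac{9800301841}{6094840742}$ ($v = \left(-50155\right) \frac{1}{64754} - \frac{78444}{94123} = - \frac{50155}{64754} - \frac{78444}{94123} = - \frac{9800301841}{6094840742} \approx -1.608$)
$D{\left(Z \right)} = -6 + Z^{2} - 22 Z$ ($D{\left(Z \right)} = \left(Z^{2} - 22 Z\right) - 6 = -6 + Z^{2} - 22 Z$)
$c{\left(V \right)} = \frac{1}{562 + V}$
$\left(v + 2543\right) - c{\left(D{\left(-8 \right)} \right)} = \left(- \frac{9800301841}{6094840742} + 2543\right) - \frac{1}{562 - \left(-170 - 64\right)} = \frac{15489379705065}{6094840742} - \frac{1}{562 + \left(-6 + 64 + 176\right)} = \frac{15489379705065}{6094840742} - \frac{1}{562 + 234} = \frac{15489379705065}{6094840742} - \frac{1}{796} = \frac{6164770075195499}{2425746615316}$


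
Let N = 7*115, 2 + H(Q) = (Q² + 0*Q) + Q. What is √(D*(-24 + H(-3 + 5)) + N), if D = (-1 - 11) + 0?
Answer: √1045 ≈ 32.326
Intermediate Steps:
H(Q) = -2 + Q + Q² (H(Q) = -2 + ((Q² + 0*Q) + Q) = -2 + ((Q² + 0) + Q) = -2 + (Q² + Q) = -2 + (Q + Q²) = -2 + Q + Q²)
D = -12 (D = -12 + 0 = -12)
N = 805
√(D*(-24 + H(-3 + 5)) + N) = √(-12*(-24 + (-2 + (-3 + 5) + (-3 + 5)²)) + 805) = √(-12*(-24 + (-2 + 2 + 2²)) + 805) = √(-12*(-24 + (-2 + 2 + 4)) + 805) = √(-12*(-24 + 4) + 805) = √(-12*(-20) + 805) = √(240 + 805) = √1045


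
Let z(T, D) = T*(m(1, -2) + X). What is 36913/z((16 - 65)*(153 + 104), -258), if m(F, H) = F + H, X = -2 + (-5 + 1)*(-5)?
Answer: -36913/214081 ≈ -0.17243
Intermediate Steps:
X = 18 (X = -2 - 4*(-5) = -2 + 20 = 18)
z(T, D) = 17*T (z(T, D) = T*((1 - 2) + 18) = T*(-1 + 18) = T*17 = 17*T)
36913/z((16 - 65)*(153 + 104), -258) = 36913/((17*((16 - 65)*(153 + 104)))) = 36913/((17*(-49*257))) = 36913/((17*(-12593))) = 36913/(-214081) = 36913*(-1/214081) = -36913/214081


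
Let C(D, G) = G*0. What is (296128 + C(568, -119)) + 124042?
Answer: 420170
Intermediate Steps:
C(D, G) = 0
(296128 + C(568, -119)) + 124042 = (296128 + 0) + 124042 = 296128 + 124042 = 420170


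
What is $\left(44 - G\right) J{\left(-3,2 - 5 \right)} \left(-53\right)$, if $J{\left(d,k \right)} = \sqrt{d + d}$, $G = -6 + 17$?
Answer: $- 1749 i \sqrt{6} \approx - 4284.2 i$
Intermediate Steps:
$G = 11$
$J{\left(d,k \right)} = \sqrt{2} \sqrt{d}$ ($J{\left(d,k \right)} = \sqrt{2 d} = \sqrt{2} \sqrt{d}$)
$\left(44 - G\right) J{\left(-3,2 - 5 \right)} \left(-53\right) = \left(44 - 11\right) \sqrt{2} \sqrt{-3} \left(-53\right) = \left(44 - 11\right) \sqrt{2} i \sqrt{3} \left(-53\right) = 33 i \sqrt{6} \left(-53\right) = - 1749 i \sqrt{6}$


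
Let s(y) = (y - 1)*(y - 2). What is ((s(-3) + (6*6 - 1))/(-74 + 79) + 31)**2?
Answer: 1764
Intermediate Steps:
s(y) = (-1 + y)*(-2 + y)
((s(-3) + (6*6 - 1))/(-74 + 79) + 31)**2 = (((2 + (-3)**2 - 3*(-3)) + (6*6 - 1))/(-74 + 79) + 31)**2 = (((2 + 9 + 9) + (36 - 1))/5 + 31)**2 = ((20 + 35)*(1/5) + 31)**2 = (55*(1/5) + 31)**2 = (11 + 31)**2 = 42**2 = 1764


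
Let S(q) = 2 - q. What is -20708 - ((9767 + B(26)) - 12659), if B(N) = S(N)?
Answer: -17792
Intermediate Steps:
B(N) = 2 - N
-20708 - ((9767 + B(26)) - 12659) = -20708 - ((9767 + (2 - 1*26)) - 12659) = -20708 - ((9767 + (2 - 26)) - 12659) = -20708 - ((9767 - 24) - 12659) = -20708 - (9743 - 12659) = -20708 - 1*(-2916) = -20708 + 2916 = -17792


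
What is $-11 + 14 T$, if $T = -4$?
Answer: $-67$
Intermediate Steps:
$-11 + 14 T = -11 + 14 \left(-4\right) = -11 - 56 = -67$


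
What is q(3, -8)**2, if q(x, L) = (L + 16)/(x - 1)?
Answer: 16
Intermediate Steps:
q(x, L) = (16 + L)/(-1 + x)
q(3, -8)**2 = ((16 - 8)/(-1 + 3))**2 = (8/2)**2 = ((1/2)*8)**2 = 4**2 = 16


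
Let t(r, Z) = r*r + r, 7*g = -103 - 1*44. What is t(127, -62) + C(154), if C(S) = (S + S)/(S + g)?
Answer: 308908/19 ≈ 16258.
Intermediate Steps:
g = -21 (g = (-103 - 1*44)/7 = (-103 - 44)/7 = (⅐)*(-147) = -21)
C(S) = 2*S/(-21 + S) (C(S) = (S + S)/(S - 21) = (2*S)/(-21 + S) = 2*S/(-21 + S))
t(r, Z) = r + r² (t(r, Z) = r² + r = r + r²)
t(127, -62) + C(154) = 127*(1 + 127) + 2*154/(-21 + 154) = 127*128 + 2*154/133 = 16256 + 2*154*(1/133) = 16256 + 44/19 = 308908/19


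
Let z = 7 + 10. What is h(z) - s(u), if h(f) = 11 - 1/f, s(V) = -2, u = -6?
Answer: 220/17 ≈ 12.941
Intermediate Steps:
z = 17
h(f) = 11 - 1/f
h(z) - s(u) = (11 - 1/17) - 1*(-2) = (11 - 1*1/17) + 2 = (11 - 1/17) + 2 = 186/17 + 2 = 220/17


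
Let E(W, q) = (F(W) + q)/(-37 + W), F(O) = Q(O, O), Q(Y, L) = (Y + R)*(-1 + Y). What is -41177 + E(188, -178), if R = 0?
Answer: -6182749/151 ≈ -40945.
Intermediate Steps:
Q(Y, L) = Y*(-1 + Y) (Q(Y, L) = (Y + 0)*(-1 + Y) = Y*(-1 + Y))
F(O) = O*(-1 + O)
E(W, q) = (q + W*(-1 + W))/(-37 + W) (E(W, q) = (W*(-1 + W) + q)/(-37 + W) = (q + W*(-1 + W))/(-37 + W))
-41177 + E(188, -178) = -41177 + (-178 + 188**2 - 1*188)/(-37 + 188) = -41177 + (-178 + 35344 - 188)/151 = -41177 + (1/151)*34978 = -41177 + 34978/151 = -6182749/151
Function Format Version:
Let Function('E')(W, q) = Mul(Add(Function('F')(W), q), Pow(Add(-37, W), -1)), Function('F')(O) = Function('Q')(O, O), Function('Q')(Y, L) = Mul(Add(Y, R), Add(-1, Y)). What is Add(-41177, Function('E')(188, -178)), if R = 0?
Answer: Rational(-6182749, 151) ≈ -40945.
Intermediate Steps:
Function('Q')(Y, L) = Mul(Y, Add(-1, Y)) (Function('Q')(Y, L) = Mul(Add(Y, 0), Add(-1, Y)) = Mul(Y, Add(-1, Y)))
Function('F')(O) = Mul(O, Add(-1, O))
Function('E')(W, q) = Mul(Pow(Add(-37, W), -1), Add(q, Mul(W, Add(-1, W)))) (Function('E')(W, q) = Mul(Add(Mul(W, Add(-1, W)), q), Pow(Add(-37, W), -1)) = Mul(Add(q, Mul(W, Add(-1, W))), Pow(Add(-37, W), -1)) = Mul(Pow(Add(-37, W), -1), Add(q, Mul(W, Add(-1, W)))))
Add(-41177, Function('E')(188, -178)) = Add(-41177, Mul(Pow(Add(-37, 188), -1), Add(-178, Pow(188, 2), Mul(-1, 188)))) = Add(-41177, Mul(Pow(151, -1), Add(-178, 35344, -188))) = Add(-41177, Mul(Rational(1, 151), 34978)) = Add(-41177, Rational(34978, 151)) = Rational(-6182749, 151)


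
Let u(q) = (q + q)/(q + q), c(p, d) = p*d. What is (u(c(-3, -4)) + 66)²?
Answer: 4489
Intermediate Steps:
c(p, d) = d*p
u(q) = 1 (u(q) = (2*q)/((2*q)) = (2*q)*(1/(2*q)) = 1)
(u(c(-3, -4)) + 66)² = (1 + 66)² = 67² = 4489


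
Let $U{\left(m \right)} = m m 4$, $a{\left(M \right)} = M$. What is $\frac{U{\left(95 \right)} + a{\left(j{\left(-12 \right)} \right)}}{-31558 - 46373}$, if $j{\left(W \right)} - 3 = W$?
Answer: $- \frac{36091}{77931} \approx -0.46311$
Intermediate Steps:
$j{\left(W \right)} = 3 + W$
$U{\left(m \right)} = 4 m^{2}$ ($U{\left(m \right)} = m^{2} \cdot 4 = 4 m^{2}$)
$\frac{U{\left(95 \right)} + a{\left(j{\left(-12 \right)} \right)}}{-31558 - 46373} = \frac{4 \cdot 95^{2} + \left(3 - 12\right)}{-31558 - 46373} = \frac{4 \cdot 9025 - 9}{-77931} = \left(36100 - 9\right) \left(- \frac{1}{77931}\right) = 36091 \left(- \frac{1}{77931}\right) = - \frac{36091}{77931}$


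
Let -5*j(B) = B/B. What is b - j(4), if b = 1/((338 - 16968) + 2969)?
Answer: 13656/68305 ≈ 0.19993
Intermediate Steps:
j(B) = -⅕ (j(B) = -B/(5*B) = -⅕*1 = -⅕)
b = -1/13661 (b = 1/(-16630 + 2969) = 1/(-13661) = -1/13661 ≈ -7.3201e-5)
b - j(4) = -1/13661 - 1*(-⅕) = -1/13661 + ⅕ = 13656/68305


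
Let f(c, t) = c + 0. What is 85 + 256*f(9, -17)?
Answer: 2389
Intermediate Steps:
f(c, t) = c
85 + 256*f(9, -17) = 85 + 256*9 = 85 + 2304 = 2389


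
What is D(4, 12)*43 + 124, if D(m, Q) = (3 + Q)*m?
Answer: 2704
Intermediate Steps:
D(m, Q) = m*(3 + Q)
D(4, 12)*43 + 124 = (4*(3 + 12))*43 + 124 = (4*15)*43 + 124 = 60*43 + 124 = 2580 + 124 = 2704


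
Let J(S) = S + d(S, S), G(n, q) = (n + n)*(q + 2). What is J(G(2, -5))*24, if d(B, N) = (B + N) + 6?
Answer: -720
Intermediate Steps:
G(n, q) = 2*n*(2 + q) (G(n, q) = (2*n)*(2 + q) = 2*n*(2 + q))
d(B, N) = 6 + B + N
J(S) = 6 + 3*S (J(S) = S + (6 + S + S) = S + (6 + 2*S) = 6 + 3*S)
J(G(2, -5))*24 = (6 + 3*(2*2*(2 - 5)))*24 = (6 + 3*(2*2*(-3)))*24 = (6 + 3*(-12))*24 = (6 - 36)*24 = -30*24 = -720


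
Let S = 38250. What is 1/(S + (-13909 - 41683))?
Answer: -1/17342 ≈ -5.7663e-5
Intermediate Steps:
1/(S + (-13909 - 41683)) = 1/(38250 + (-13909 - 41683)) = 1/(38250 - 55592) = 1/(-17342) = -1/17342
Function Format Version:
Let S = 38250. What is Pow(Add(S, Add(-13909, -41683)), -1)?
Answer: Rational(-1, 17342) ≈ -5.7663e-5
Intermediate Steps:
Pow(Add(S, Add(-13909, -41683)), -1) = Pow(Add(38250, Add(-13909, -41683)), -1) = Pow(Add(38250, -55592), -1) = Pow(-17342, -1) = Rational(-1, 17342)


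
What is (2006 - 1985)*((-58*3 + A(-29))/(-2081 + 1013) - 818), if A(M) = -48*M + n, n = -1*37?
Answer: -6123635/356 ≈ -17201.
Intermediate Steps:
n = -37
A(M) = -37 - 48*M (A(M) = -48*M - 37 = -37 - 48*M)
(2006 - 1985)*((-58*3 + A(-29))/(-2081 + 1013) - 818) = (2006 - 1985)*((-58*3 + (-37 - 48*(-29)))/(-2081 + 1013) - 818) = 21*((-174 + (-37 + 1392))/(-1068) - 818) = 21*((-174 + 1355)*(-1/1068) - 818) = 21*(1181*(-1/1068) - 818) = 21*(-1181/1068 - 818) = 21*(-874805/1068) = -6123635/356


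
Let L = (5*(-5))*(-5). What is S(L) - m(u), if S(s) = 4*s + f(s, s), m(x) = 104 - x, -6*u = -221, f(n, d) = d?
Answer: 3347/6 ≈ 557.83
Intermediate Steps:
u = 221/6 (u = -⅙*(-221) = 221/6 ≈ 36.833)
L = 125 (L = -25*(-5) = 125)
S(s) = 5*s (S(s) = 4*s + s = 5*s)
S(L) - m(u) = 5*125 - (104 - 1*221/6) = 625 - (104 - 221/6) = 625 - 1*403/6 = 625 - 403/6 = 3347/6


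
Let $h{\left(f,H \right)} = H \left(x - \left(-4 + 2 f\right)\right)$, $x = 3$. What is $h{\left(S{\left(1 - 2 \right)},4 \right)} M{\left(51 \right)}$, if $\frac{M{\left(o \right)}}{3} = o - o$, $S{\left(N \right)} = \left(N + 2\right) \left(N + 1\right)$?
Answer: $0$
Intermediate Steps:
$S{\left(N \right)} = \left(1 + N\right) \left(2 + N\right)$ ($S{\left(N \right)} = \left(2 + N\right) \left(1 + N\right) = \left(1 + N\right) \left(2 + N\right)$)
$h{\left(f,H \right)} = H \left(7 - 2 f\right)$ ($h{\left(f,H \right)} = H \left(3 - \left(-4 + 2 f\right)\right) = H \left(7 - 2 f\right)$)
$M{\left(o \right)} = 0$ ($M{\left(o \right)} = 3 \left(o - o\right) = 3 \cdot 0 = 0$)
$h{\left(S{\left(1 - 2 \right)},4 \right)} M{\left(51 \right)} = 4 \left(7 - 2 \left(2 + \left(1 - 2\right)^{2} + 3 \left(1 - 2\right)\right)\right) 0 = 4 \left(7 - 2 \left(2 + \left(-1\right)^{2} + 3 \left(-1\right)\right)\right) 0 = 4 \left(7 - 2 \left(2 + 1 - 3\right)\right) 0 = 4 \left(7 - 0\right) 0 = 4 \left(7 + 0\right) 0 = 4 \cdot 7 \cdot 0 = 28 \cdot 0 = 0$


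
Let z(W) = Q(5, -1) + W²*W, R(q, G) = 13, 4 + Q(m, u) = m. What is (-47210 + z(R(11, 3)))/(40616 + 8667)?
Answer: -45012/49283 ≈ -0.91334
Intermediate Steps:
Q(m, u) = -4 + m
z(W) = 1 + W³ (z(W) = (-4 + 5) + W²*W = 1 + W³)
(-47210 + z(R(11, 3)))/(40616 + 8667) = (-47210 + (1 + 13³))/(40616 + 8667) = (-47210 + (1 + 2197))/49283 = (-47210 + 2198)*(1/49283) = -45012*1/49283 = -45012/49283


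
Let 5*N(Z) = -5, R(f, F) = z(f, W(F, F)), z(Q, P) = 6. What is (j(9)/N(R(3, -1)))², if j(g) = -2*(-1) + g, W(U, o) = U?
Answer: 121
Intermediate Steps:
j(g) = 2 + g
R(f, F) = 6
N(Z) = -1 (N(Z) = (⅕)*(-5) = -1)
(j(9)/N(R(3, -1)))² = ((2 + 9)/(-1))² = (11*(-1))² = (-11)² = 121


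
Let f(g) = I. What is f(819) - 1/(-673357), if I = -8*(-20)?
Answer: 107737121/673357 ≈ 160.00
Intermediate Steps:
I = 160
f(g) = 160
f(819) - 1/(-673357) = 160 - 1/(-673357) = 160 - 1*(-1/673357) = 160 + 1/673357 = 107737121/673357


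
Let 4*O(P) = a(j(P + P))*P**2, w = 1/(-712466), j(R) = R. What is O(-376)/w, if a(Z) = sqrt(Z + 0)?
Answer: -100725593216*I*sqrt(47) ≈ -6.9054e+11*I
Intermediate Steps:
w = -1/712466 ≈ -1.4036e-6
a(Z) = sqrt(Z)
O(P) = sqrt(2)*P**(5/2)/4 (O(P) = (sqrt(P + P)*P**2)/4 = (sqrt(2*P)*P**2)/4 = ((sqrt(2)*sqrt(P))*P**2)/4 = (sqrt(2)*P**(5/2))/4 = sqrt(2)*P**(5/2)/4)
O(-376)/w = (sqrt(2)*(-376)**(5/2)/4)/(-1/712466) = (sqrt(2)*(282752*I*sqrt(94))/4)*(-712466) = (141376*I*sqrt(47))*(-712466) = -100725593216*I*sqrt(47)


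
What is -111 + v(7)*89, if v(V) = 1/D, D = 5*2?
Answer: -1021/10 ≈ -102.10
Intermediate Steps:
D = 10
v(V) = 1/10
-111 + v(7)*89 = -111 + (1/10)*89 = -111 + 89/10 = -1021/10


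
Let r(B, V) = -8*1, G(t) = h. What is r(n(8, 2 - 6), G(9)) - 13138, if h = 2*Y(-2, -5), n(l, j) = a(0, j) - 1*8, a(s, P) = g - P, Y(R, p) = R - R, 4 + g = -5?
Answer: -13146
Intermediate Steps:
g = -9 (g = -4 - 5 = -9)
Y(R, p) = 0
a(s, P) = -9 - P
n(l, j) = -17 - j (n(l, j) = (-9 - j) - 1*8 = (-9 - j) - 8 = -17 - j)
h = 0 (h = 2*0 = 0)
G(t) = 0
r(B, V) = -8
r(n(8, 2 - 6), G(9)) - 13138 = -8 - 13138 = -13146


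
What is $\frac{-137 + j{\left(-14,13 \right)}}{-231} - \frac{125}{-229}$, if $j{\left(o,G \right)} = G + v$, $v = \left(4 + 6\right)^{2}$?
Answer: $\frac{11457}{17633} \approx 0.64975$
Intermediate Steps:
$v = 100$ ($v = 10^{2} = 100$)
$j{\left(o,G \right)} = 100 + G$ ($j{\left(o,G \right)} = G + 100 = 100 + G$)
$\frac{-137 + j{\left(-14,13 \right)}}{-231} - \frac{125}{-229} = \frac{-137 + \left(100 + 13\right)}{-231} - \frac{125}{-229} = \left(-137 + 113\right) \left(- \frac{1}{231}\right) - - \frac{125}{229} = \left(-24\right) \left(- \frac{1}{231}\right) + \frac{125}{229} = \frac{8}{77} + \frac{125}{229} = \frac{11457}{17633}$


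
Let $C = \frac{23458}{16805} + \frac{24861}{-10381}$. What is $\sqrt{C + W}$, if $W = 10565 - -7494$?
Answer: $\frac{2 \sqrt{137393155487521951885}}{174452705} \approx 134.38$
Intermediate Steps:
$C = - \frac{174271607}{174452705}$ ($C = 23458 \cdot \frac{1}{16805} + 24861 \left(- \frac{1}{10381}\right) = \frac{23458}{16805} - \frac{24861}{10381} = - \frac{174271607}{174452705} \approx -0.99896$)
$W = 18059$ ($W = 10565 + 7494 = 18059$)
$\sqrt{C + W} = \sqrt{- \frac{174271607}{174452705} + 18059} = \sqrt{\frac{3150267127988}{174452705}} = \frac{2 \sqrt{137393155487521951885}}{174452705}$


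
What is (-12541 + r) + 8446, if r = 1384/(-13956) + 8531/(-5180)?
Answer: -74040573839/18073020 ≈ -4096.7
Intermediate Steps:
r = -31556939/18073020 (r = 1384*(-1/13956) + 8531*(-1/5180) = -346/3489 - 8531/5180 = -31556939/18073020 ≈ -1.7461)
(-12541 + r) + 8446 = (-12541 - 31556939/18073020) + 8446 = -226685300759/18073020 + 8446 = -74040573839/18073020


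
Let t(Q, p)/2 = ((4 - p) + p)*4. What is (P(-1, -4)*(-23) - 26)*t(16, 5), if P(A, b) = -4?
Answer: 2112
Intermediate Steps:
t(Q, p) = 32 (t(Q, p) = 2*(((4 - p) + p)*4) = 2*(4*4) = 2*16 = 32)
(P(-1, -4)*(-23) - 26)*t(16, 5) = (-4*(-23) - 26)*32 = (92 - 26)*32 = 66*32 = 2112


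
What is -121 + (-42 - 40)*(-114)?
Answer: 9227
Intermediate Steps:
-121 + (-42 - 40)*(-114) = -121 - 82*(-114) = -121 + 9348 = 9227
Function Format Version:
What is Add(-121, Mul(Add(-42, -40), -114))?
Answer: 9227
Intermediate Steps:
Add(-121, Mul(Add(-42, -40), -114)) = Add(-121, Mul(-82, -114)) = Add(-121, 9348) = 9227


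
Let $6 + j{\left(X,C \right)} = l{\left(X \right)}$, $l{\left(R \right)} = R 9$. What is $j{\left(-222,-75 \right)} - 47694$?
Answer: $-49698$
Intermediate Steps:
$l{\left(R \right)} = 9 R$
$j{\left(X,C \right)} = -6 + 9 X$
$j{\left(-222,-75 \right)} - 47694 = \left(-6 + 9 \left(-222\right)\right) - 47694 = \left(-6 - 1998\right) - 47694 = -2004 - 47694 = -49698$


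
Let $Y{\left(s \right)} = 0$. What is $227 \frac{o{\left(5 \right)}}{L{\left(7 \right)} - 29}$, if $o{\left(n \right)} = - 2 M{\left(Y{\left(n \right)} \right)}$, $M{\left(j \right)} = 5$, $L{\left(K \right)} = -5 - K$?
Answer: $\frac{2270}{41} \approx 55.366$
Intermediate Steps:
$o{\left(n \right)} = -10$ ($o{\left(n \right)} = \left(-2\right) 5 = -10$)
$227 \frac{o{\left(5 \right)}}{L{\left(7 \right)} - 29} = 227 \left(- \frac{10}{\left(-5 - 7\right) - 29}\right) = 227 \left(- \frac{10}{-12 - 29}\right) = 227 \left(- \frac{10}{-41}\right) = 227 \left(\left(-10\right) \left(- \frac{1}{41}\right)\right) = 227 \cdot \frac{10}{41} = \frac{2270}{41}$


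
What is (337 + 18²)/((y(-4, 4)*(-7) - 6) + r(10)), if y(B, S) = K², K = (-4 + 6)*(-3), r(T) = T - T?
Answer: -661/258 ≈ -2.5620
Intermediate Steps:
r(T) = 0
K = -6 (K = 2*(-3) = -6)
y(B, S) = 36 (y(B, S) = (-6)² = 36)
(337 + 18²)/((y(-4, 4)*(-7) - 6) + r(10)) = (337 + 18²)/((36*(-7) - 6) + 0) = (337 + 324)/((-252 - 6) + 0) = 661/(-258 + 0) = 661/(-258) = 661*(-1/258) = -661/258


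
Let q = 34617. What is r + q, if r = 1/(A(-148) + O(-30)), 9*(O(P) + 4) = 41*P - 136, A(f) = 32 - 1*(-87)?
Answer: 11458218/331 ≈ 34617.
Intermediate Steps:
A(f) = 119 (A(f) = 32 + 87 = 119)
O(P) = -172/9 + 41*P/9 (O(P) = -4 + (41*P - 136)/9 = -4 + (-136 + 41*P)/9 = -4 + (-136/9 + 41*P/9) = -172/9 + 41*P/9)
r = -9/331 (r = 1/(119 + (-172/9 + (41/9)*(-30))) = 1/(119 + (-172/9 - 410/3)) = 1/(119 - 1402/9) = 1/(-331/9) = -9/331 ≈ -0.027190)
r + q = -9/331 + 34617 = 11458218/331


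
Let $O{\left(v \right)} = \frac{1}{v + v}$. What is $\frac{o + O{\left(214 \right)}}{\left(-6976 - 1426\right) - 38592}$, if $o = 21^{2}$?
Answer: $- \frac{188749}{20113432} \approx -0.0093842$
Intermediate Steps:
$o = 441$
$O{\left(v \right)} = \frac{1}{2 v}$
$\frac{o + O{\left(214 \right)}}{\left(-6976 - 1426\right) - 38592} = \frac{441 + \frac{1}{2 \cdot 214}}{\left(-6976 - 1426\right) - 38592} = \frac{441 + \frac{1}{2} \cdot \frac{1}{214}}{\left(-6976 - 1426\right) - 38592} = \frac{441 + \frac{1}{428}}{-8402 - 38592} = \frac{188749}{428 \left(-46994\right)} = \frac{188749}{428} \left(- \frac{1}{46994}\right) = - \frac{188749}{20113432}$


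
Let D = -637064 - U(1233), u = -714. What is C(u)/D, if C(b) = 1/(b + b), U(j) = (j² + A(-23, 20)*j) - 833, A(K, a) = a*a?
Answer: 1/3783800160 ≈ 2.6428e-10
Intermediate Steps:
A(K, a) = a²
U(j) = -833 + j² + 400*j (U(j) = (j² + 20²*j) - 833 = (j² + 400*j) - 833 = -833 + j² + 400*j)
C(b) = 1/(2*b)
D = -2649720 (D = -637064 - (-833 + 1233² + 400*1233) = -637064 - (-833 + 1520289 + 493200) = -637064 - 1*2012656 = -637064 - 2012656 = -2649720)
C(u)/D = ((½)/(-714))/(-2649720) = ((½)*(-1/714))*(-1/2649720) = -1/1428*(-1/2649720) = 1/3783800160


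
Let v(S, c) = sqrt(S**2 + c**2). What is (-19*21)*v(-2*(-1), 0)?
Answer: -798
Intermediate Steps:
(-19*21)*v(-2*(-1), 0) = (-19*21)*sqrt((-2*(-1))**2 + 0**2) = -399*sqrt(2**2 + 0) = -399*sqrt(4 + 0) = -399*sqrt(4) = -399*2 = -798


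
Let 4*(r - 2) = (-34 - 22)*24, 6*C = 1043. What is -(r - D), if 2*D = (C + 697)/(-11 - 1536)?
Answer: 6195151/18564 ≈ 333.72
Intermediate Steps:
C = 1043/6 (C = (⅙)*1043 = 1043/6 ≈ 173.83)
D = -5225/18564 (D = ((1043/6 + 697)/(-11 - 1536))/2 = ((5225/6)/(-1547))/2 = ((5225/6)*(-1/1547))/2 = (½)*(-5225/9282) = -5225/18564 ≈ -0.28146)
r = -334 (r = 2 + ((-34 - 22)*24)/4 = 2 + (-56*24)/4 = 2 + (¼)*(-1344) = 2 - 336 = -334)
-(r - D) = -(-334 - 1*(-5225/18564)) = -(-334 + 5225/18564) = -1*(-6195151/18564) = 6195151/18564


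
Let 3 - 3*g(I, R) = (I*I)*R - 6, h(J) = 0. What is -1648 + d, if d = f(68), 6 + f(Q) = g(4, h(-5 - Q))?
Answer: -1651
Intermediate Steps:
g(I, R) = 3 - R*I**2/3 (g(I, R) = 1 - ((I*I)*R - 6)/3 = 1 - (I**2*R - 6)/3 = 1 - (R*I**2 - 6)/3 = 1 - (-6 + R*I**2)/3 = 1 + (2 - R*I**2/3) = 3 - R*I**2/3)
f(Q) = -3 (f(Q) = -6 + (3 - 1/3*0*4**2) = -6 + (3 - 1/3*0*16) = -6 + (3 + 0) = -6 + 3 = -3)
d = -3
-1648 + d = -1648 - 3 = -1651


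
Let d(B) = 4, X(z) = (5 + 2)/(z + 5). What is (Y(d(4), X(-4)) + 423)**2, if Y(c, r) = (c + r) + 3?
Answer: 190969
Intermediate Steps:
X(z) = 7/(5 + z)
Y(c, r) = 3 + c + r
(Y(d(4), X(-4)) + 423)**2 = ((3 + 4 + 7/(5 - 4)) + 423)**2 = ((3 + 4 + 7/1) + 423)**2 = ((3 + 4 + 7*1) + 423)**2 = ((3 + 4 + 7) + 423)**2 = (14 + 423)**2 = 437**2 = 190969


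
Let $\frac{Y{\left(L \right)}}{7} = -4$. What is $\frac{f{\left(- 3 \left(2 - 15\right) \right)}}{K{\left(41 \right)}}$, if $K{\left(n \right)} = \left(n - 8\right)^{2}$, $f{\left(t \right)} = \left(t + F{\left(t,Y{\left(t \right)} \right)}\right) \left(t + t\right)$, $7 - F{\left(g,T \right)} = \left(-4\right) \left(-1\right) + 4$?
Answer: $\frac{988}{363} \approx 2.7218$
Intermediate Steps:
$Y{\left(L \right)} = -28$ ($Y{\left(L \right)} = 7 \left(-4\right) = -28$)
$F{\left(g,T \right)} = -1$ ($F{\left(g,T \right)} = 7 - \left(\left(-4\right) \left(-1\right) + 4\right) = 7 - \left(4 + 4\right) = 7 - 8 = -1$)
$f{\left(t \right)} = 2 t \left(-1 + t\right)$ ($f{\left(t \right)} = \left(t - 1\right) \left(t + t\right) = \left(-1 + t\right) 2 t = 2 t \left(-1 + t\right)$)
$K{\left(n \right)} = \left(-8 + n\right)^{2}$
$\frac{f{\left(- 3 \left(2 - 15\right) \right)}}{K{\left(41 \right)}} = \frac{2 \left(- 3 \left(2 - 15\right)\right) \left(-1 - 3 \left(2 - 15\right)\right)}{\left(-8 + 41\right)^{2}} = \frac{2 \left(\left(-3\right) \left(-13\right)\right) \left(-1 - -39\right)}{33^{2}} = \frac{2 \cdot 39 \left(-1 + 39\right)}{1089} = 2 \cdot 39 \cdot 38 \cdot \frac{1}{1089} = 2964 \cdot \frac{1}{1089} = \frac{988}{363}$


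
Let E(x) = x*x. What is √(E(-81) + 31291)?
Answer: 2*√9463 ≈ 194.56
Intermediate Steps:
E(x) = x²
√(E(-81) + 31291) = √((-81)² + 31291) = √(6561 + 31291) = √37852 = 2*√9463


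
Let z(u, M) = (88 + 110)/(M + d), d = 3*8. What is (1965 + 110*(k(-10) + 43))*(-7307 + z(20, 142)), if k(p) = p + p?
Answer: -2725687090/83 ≈ -3.2840e+7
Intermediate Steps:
k(p) = 2*p
d = 24
z(u, M) = 198/(24 + M) (z(u, M) = (88 + 110)/(M + 24) = 198/(24 + M))
(1965 + 110*(k(-10) + 43))*(-7307 + z(20, 142)) = (1965 + 110*(2*(-10) + 43))*(-7307 + 198/(24 + 142)) = (1965 + 110*(-20 + 43))*(-7307 + 198/166) = (1965 + 110*23)*(-7307 + 198*(1/166)) = (1965 + 2530)*(-7307 + 99/83) = 4495*(-606382/83) = -2725687090/83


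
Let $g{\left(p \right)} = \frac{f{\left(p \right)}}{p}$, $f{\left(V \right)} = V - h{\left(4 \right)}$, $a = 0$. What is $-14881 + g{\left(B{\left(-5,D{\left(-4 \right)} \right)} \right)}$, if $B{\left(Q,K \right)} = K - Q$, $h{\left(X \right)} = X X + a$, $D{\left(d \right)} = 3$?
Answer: $-14882$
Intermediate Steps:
$h{\left(X \right)} = X^{2}$ ($h{\left(X \right)} = X X + 0 = X^{2} + 0 = X^{2}$)
$f{\left(V \right)} = -16 + V$ ($f{\left(V \right)} = V - 4^{2} = V - 16 = -16 + V$)
$g{\left(p \right)} = \frac{-16 + p}{p}$
$-14881 + g{\left(B{\left(-5,D{\left(-4 \right)} \right)} \right)} = -14881 + \frac{-16 + \left(3 - -5\right)}{3 - -5} = -14881 + \frac{-16 + \left(3 + 5\right)}{3 + 5} = -14881 + \frac{-16 + 8}{8} = -14881 + \frac{1}{8} \left(-8\right) = -14881 - 1 = -14882$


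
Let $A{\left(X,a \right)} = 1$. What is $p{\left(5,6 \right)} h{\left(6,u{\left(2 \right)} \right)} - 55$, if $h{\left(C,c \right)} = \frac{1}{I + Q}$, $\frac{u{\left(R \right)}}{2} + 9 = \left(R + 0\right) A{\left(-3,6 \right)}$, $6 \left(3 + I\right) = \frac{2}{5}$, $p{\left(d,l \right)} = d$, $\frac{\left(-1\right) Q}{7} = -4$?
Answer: $- \frac{20605}{376} \approx -54.801$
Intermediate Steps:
$Q = 28$ ($Q = \left(-7\right) \left(-4\right) = 28$)
$I = - \frac{44}{15}$ ($I = -3 + \frac{2 \cdot \frac{1}{5}}{6} = -3 + \frac{1}{6} \cdot \frac{2}{5} = -3 + \frac{1}{15} = - \frac{44}{15} \approx -2.9333$)
$u{\left(R \right)} = -18 + 2 R$ ($u{\left(R \right)} = -18 + 2 \left(R + 0\right) 1 = -18 + 2 R 1 = -18 + 2 R$)
$h{\left(C,c \right)} = \frac{15}{376}$ ($h{\left(C,c \right)} = \frac{1}{- \frac{44}{15} + 28} = \frac{1}{\frac{376}{15}} = \frac{15}{376}$)
$p{\left(5,6 \right)} h{\left(6,u{\left(2 \right)} \right)} - 55 = 5 \cdot \frac{15}{376} - 55 = \frac{75}{376} - 55 = - \frac{20605}{376}$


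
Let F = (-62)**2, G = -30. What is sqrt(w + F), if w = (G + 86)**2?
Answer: 2*sqrt(1745) ≈ 83.546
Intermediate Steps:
w = 3136 (w = (-30 + 86)**2 = 56**2 = 3136)
F = 3844
sqrt(w + F) = sqrt(3136 + 3844) = sqrt(6980) = 2*sqrt(1745)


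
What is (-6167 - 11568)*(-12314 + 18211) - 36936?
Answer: -104620231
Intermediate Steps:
(-6167 - 11568)*(-12314 + 18211) - 36936 = -17735*5897 - 36936 = -104583295 - 36936 = -104620231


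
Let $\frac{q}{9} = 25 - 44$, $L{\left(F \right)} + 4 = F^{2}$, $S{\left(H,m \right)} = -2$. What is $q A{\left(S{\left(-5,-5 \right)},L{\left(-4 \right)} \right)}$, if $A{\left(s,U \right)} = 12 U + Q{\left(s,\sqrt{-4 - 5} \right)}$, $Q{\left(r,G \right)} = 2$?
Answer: $-24966$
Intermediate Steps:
$L{\left(F \right)} = -4 + F^{2}$
$A{\left(s,U \right)} = 2 + 12 U$ ($A{\left(s,U \right)} = 12 U + 2 = 2 + 12 U$)
$q = -171$ ($q = 9 \left(25 - 44\right) = 9 \left(-19\right) = -171$)
$q A{\left(S{\left(-5,-5 \right)},L{\left(-4 \right)} \right)} = - 171 \left(2 + 12 \left(-4 + \left(-4\right)^{2}\right)\right) = - 171 \left(2 + 12 \left(-4 + 16\right)\right) = - 171 \left(2 + 12 \cdot 12\right) = - 171 \left(2 + 144\right) = \left(-171\right) 146 = -24966$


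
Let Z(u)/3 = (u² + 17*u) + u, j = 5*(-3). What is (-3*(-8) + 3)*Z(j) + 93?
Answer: -3552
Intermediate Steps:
j = -15
Z(u) = 3*u² + 54*u (Z(u) = 3*((u² + 17*u) + u) = 3*(u² + 18*u) = 3*u² + 54*u)
(-3*(-8) + 3)*Z(j) + 93 = (-3*(-8) + 3)*(3*(-15)*(18 - 15)) + 93 = (24 + 3)*(3*(-15)*3) + 93 = 27*(-135) + 93 = -3645 + 93 = -3552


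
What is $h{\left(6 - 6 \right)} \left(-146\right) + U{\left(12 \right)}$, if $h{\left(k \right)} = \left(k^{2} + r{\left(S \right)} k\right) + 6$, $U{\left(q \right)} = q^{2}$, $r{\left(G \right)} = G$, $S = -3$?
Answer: $-732$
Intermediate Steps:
$h{\left(k \right)} = 6 + k^{2} - 3 k$ ($h{\left(k \right)} = \left(k^{2} - 3 k\right) + 6 = 6 + k^{2} - 3 k$)
$h{\left(6 - 6 \right)} \left(-146\right) + U{\left(12 \right)} = \left(6 + \left(6 - 6\right)^{2} - 3 \left(6 - 6\right)\right) \left(-146\right) + 12^{2} = \left(6 + \left(6 - 6\right)^{2} - 3 \left(6 - 6\right)\right) \left(-146\right) + 144 = \left(6 + 0^{2} - 0\right) \left(-146\right) + 144 = \left(6 + 0 + 0\right) \left(-146\right) + 144 = 6 \left(-146\right) + 144 = -876 + 144 = -732$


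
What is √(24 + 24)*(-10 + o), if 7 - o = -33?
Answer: 120*√3 ≈ 207.85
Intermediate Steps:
o = 40 (o = 7 - 1*(-33) = 7 + 33 = 40)
√(24 + 24)*(-10 + o) = √(24 + 24)*(-10 + 40) = √48*30 = (4*√3)*30 = 120*√3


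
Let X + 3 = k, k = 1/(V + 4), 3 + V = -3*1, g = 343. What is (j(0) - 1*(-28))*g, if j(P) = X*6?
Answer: 2401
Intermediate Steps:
V = -6 (V = -3 - 3*1 = -3 - 3 = -6)
k = -½ (k = 1/(-6 + 4) = 1/(-2) = -½ ≈ -0.50000)
X = -7/2 (X = -3 - ½ = -7/2 ≈ -3.5000)
j(P) = -21 (j(P) = -7/2*6 = -21)
(j(0) - 1*(-28))*g = (-21 - 1*(-28))*343 = (-21 + 28)*343 = 7*343 = 2401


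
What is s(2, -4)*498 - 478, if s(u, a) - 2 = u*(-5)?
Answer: -4462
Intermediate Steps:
s(u, a) = 2 - 5*u (s(u, a) = 2 + u*(-5) = 2 - 5*u)
s(2, -4)*498 - 478 = (2 - 5*2)*498 - 478 = (2 - 10)*498 - 478 = -8*498 - 478 = -3984 - 478 = -4462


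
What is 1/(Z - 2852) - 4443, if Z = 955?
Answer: -8428372/1897 ≈ -4443.0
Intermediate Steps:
1/(Z - 2852) - 4443 = 1/(955 - 2852) - 4443 = 1/(-1897) - 4443 = -1/1897 - 4443 = -8428372/1897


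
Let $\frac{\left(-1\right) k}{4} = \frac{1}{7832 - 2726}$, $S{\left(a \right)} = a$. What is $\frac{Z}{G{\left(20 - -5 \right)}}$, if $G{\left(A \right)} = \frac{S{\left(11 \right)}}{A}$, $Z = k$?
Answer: $- \frac{50}{28083} \approx -0.0017804$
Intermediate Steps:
$k = - \frac{2}{2553}$ ($k = - \frac{4}{7832 - 2726} = - \frac{4}{5106} = \left(-4\right) \frac{1}{5106} = - \frac{2}{2553} \approx -0.00078339$)
$Z = - \frac{2}{2553} \approx -0.00078339$
$G{\left(A \right)} = \frac{11}{A}$
$\frac{Z}{G{\left(20 - -5 \right)}} = - \frac{2}{2553 \frac{11}{20 - -5}} = - \frac{2}{2553 \frac{11}{20 + 5}} = - \frac{2}{2553 \cdot \frac{11}{25}} = \left(- \frac{2}{2553}\right) \frac{25}{11} = - \frac{50}{28083}$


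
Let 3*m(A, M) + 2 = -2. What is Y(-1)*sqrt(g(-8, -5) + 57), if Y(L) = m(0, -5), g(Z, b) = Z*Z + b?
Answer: -8*sqrt(29)/3 ≈ -14.360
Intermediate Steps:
g(Z, b) = b + Z**2 (g(Z, b) = Z**2 + b = b + Z**2)
m(A, M) = -4/3 (m(A, M) = -2/3 + (1/3)*(-2) = -2/3 - 2/3 = -4/3)
Y(L) = -4/3
Y(-1)*sqrt(g(-8, -5) + 57) = -4*sqrt((-5 + (-8)**2) + 57)/3 = -4*sqrt((-5 + 64) + 57)/3 = -4*sqrt(59 + 57)/3 = -8*sqrt(29)/3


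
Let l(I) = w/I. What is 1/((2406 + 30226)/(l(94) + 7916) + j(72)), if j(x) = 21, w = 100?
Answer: 186051/4673923 ≈ 0.039806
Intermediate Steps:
l(I) = 100/I
1/((2406 + 30226)/(l(94) + 7916) + j(72)) = 1/((2406 + 30226)/(100/94 + 7916) + 21) = 1/(32632/(100*(1/94) + 7916) + 21) = 1/(32632/(50/47 + 7916) + 21) = 1/(32632/(372102/47) + 21) = 1/(32632*(47/372102) + 21) = 1/(766852/186051 + 21) = 1/(4673923/186051) = 186051/4673923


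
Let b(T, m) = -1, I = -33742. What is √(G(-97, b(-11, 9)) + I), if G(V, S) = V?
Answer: I*√33839 ≈ 183.95*I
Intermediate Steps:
√(G(-97, b(-11, 9)) + I) = √(-97 - 33742) = √(-33839) = I*√33839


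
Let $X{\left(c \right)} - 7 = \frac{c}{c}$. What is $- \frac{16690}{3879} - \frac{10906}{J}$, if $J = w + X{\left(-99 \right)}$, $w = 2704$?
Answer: $- \frac{14594609}{1753308} \approx -8.324$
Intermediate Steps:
$X{\left(c \right)} = 8$ ($X{\left(c \right)} = 7 + \frac{c}{c} = 7 + 1 = 8$)
$J = 2712$ ($J = 2704 + 8 = 2712$)
$- \frac{16690}{3879} - \frac{10906}{J} = - \frac{16690}{3879} - \frac{10906}{2712} = \left(-16690\right) \frac{1}{3879} - \frac{5453}{1356} = - \frac{16690}{3879} - \frac{5453}{1356} = - \frac{14594609}{1753308}$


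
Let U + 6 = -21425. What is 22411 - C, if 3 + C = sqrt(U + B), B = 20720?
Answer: 22414 - 3*I*sqrt(79) ≈ 22414.0 - 26.665*I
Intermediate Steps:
U = -21431 (U = -6 - 21425 = -21431)
C = -3 + 3*I*sqrt(79) (C = -3 + sqrt(-21431 + 20720) = -3 + sqrt(-711) = -3 + 3*I*sqrt(79) ≈ -3.0 + 26.665*I)
22411 - C = 22411 - (-3 + 3*I*sqrt(79)) = 22411 + (3 - 3*I*sqrt(79)) = 22414 - 3*I*sqrt(79)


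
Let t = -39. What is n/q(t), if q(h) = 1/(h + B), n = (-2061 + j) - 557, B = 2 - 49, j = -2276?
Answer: 420884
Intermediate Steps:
B = -47
n = -4894 (n = (-2061 - 2276) - 557 = -4337 - 557 = -4894)
q(h) = 1/(-47 + h) (q(h) = 1/(h - 47) = 1/(-47 + h))
n/q(t) = -4894/(1/(-47 - 39)) = -4894/(1/(-86)) = -4894/(-1/86) = -4894*(-86) = 420884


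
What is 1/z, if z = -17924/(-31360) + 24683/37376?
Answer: 9157120/11281143 ≈ 0.81172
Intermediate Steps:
z = 11281143/9157120 (z = -17924*(-1/31360) + 24683*(1/37376) = 4481/7840 + 24683/37376 = 11281143/9157120 ≈ 1.2320)
1/z = 1/(11281143/9157120) = 9157120/11281143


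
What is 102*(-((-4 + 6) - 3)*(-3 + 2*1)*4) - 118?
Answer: -526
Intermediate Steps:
102*(-((-4 + 6) - 3)*(-3 + 2*1)*4) - 118 = 102*(-(2 - 3)*(-3 + 2)*4) - 118 = 102*(-(-1*(-1))*4) - 118 = 102*(-4) - 118 = -408 - 118 = -526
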